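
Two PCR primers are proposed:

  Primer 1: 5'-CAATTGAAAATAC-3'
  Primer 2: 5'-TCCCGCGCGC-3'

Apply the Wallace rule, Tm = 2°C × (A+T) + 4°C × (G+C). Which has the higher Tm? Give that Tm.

Primer 2, 38°C

Primer 1: A+T=10, G+C=3 → Tm = 2(10)+4(3) = 32°C
Primer 2: A+T=1, G+C=9 → Tm = 2(1)+4(9) = 38°C
32°C vs 38°C → primer 2 is higher.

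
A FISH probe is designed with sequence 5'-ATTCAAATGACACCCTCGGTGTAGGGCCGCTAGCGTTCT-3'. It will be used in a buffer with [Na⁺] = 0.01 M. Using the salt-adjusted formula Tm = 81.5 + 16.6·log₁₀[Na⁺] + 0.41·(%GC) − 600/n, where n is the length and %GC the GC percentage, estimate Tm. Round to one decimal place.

55.0°C

Length n = 39. Scanning the sequence gives G=10, A=8, T=10, C=11.
G+C = 21, so %GC = 21/39 × 100 = 53.846%
Salt term: 16.6 × (-2) = -33.2
GC term: 0.41 × 53.846 = 22.077; length term: −600/39 = −15.385
Tm = 81.5 + (-33.2) + 22.077 − 15.385 = 54.992 → 55.0°C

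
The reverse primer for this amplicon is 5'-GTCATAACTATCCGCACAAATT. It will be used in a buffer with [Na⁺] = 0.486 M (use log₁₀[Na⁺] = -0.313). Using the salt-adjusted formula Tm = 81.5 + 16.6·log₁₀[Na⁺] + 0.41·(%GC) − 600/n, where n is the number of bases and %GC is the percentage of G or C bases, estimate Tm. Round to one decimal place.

63.9°C

Length n = 22. Base counts: T=6, G=2, C=6, A=8
G+C = 8, so %GC = 8/22 × 100 = 36.364%
Salt term: 16.6 × (-0.313) = -5.196
GC term: 0.41 × 36.364 = 14.909; length term: −600/22 = −27.273
Tm = 81.5 + (-5.196) + 14.909 − 27.273 = 63.94 → 63.9°C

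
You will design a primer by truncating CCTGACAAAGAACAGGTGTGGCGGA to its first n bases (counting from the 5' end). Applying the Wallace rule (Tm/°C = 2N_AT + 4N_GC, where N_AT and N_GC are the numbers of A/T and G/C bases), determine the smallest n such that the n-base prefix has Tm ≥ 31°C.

First 10 bases: CCTGACAAAG → Tm = 30°C (< 31°C)
First 11 bases: CCTGACAAAGA → Tm = 32°C (≥ 31°C)
Each additional base adds 2°C (A/T) or 4°C (G/C), so Tm is non-decreasing in n; n = 11 is the first length to reach 31°C.

n = 11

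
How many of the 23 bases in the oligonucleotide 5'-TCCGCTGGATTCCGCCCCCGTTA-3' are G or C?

15

Base counts: A=2, T=6, G=5, C=10
G+C = 5 + 10 = 15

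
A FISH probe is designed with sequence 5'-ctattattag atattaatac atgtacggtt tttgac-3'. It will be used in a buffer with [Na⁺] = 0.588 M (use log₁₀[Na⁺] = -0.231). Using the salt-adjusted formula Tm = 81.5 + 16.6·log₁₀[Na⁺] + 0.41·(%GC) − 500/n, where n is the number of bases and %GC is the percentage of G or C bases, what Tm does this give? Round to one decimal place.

Length n = 36. Counting bases: G=5, C=4, A=11, T=16
G+C = 9, so %GC = 9/36 × 100 = 25%
Salt term: 16.6 × (-0.231) = -3.835
GC term: 0.41 × 25 = 10.25; length term: −500/36 = −13.889
Tm = 81.5 + (-3.835) + 10.25 − 13.889 = 74.026 → 74.0°C

74.0°C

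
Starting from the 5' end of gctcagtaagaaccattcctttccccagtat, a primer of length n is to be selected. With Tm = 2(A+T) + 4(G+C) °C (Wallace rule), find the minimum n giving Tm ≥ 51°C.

First 17 bases: GCTCAGTAAGAACCATT → Tm = 48°C (< 51°C)
First 18 bases: GCTCAGTAAGAACCATTC → Tm = 52°C (≥ 51°C)
Since every base adds ≥2°C, Tm only increases with n, so the threshold is first crossed at n = 18.

n = 18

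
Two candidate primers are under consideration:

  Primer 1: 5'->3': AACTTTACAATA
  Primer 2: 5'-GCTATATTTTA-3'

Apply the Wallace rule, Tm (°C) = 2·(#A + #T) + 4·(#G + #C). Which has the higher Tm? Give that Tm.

Primer 1, 28°C

Primer 1: A+T=10, G+C=2 → Tm = 2(10)+4(2) = 28°C
Primer 2: A+T=9, G+C=2 → Tm = 2(9)+4(2) = 26°C
28°C vs 26°C → primer 1 is higher.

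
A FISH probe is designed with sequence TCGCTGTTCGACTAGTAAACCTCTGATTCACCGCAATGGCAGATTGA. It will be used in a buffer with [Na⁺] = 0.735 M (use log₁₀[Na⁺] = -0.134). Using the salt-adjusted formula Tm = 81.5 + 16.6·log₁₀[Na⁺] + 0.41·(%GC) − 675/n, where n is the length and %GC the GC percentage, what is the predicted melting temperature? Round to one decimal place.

84.1°C

Length n = 47. Counting bases: A=12, C=12, T=13, G=10
G+C = 22, so %GC = 22/47 × 100 = 46.809%
Salt term: 16.6 × (-0.134) = -2.224
GC term: 0.41 × 46.809 = 19.192; length term: −675/47 = −14.362
Tm = 81.5 + (-2.224) + 19.192 − 14.362 = 84.106 → 84.1°C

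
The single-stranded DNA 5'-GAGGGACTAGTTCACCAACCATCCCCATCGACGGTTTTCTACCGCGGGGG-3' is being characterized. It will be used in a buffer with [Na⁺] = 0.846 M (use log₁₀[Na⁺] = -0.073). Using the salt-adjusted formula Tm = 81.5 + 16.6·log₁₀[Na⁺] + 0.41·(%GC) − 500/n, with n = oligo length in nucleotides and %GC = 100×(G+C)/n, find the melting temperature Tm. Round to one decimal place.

Length n = 50. C=16, G=14, T=10, A=10
G+C = 30, so %GC = 30/50 × 100 = 60%
Salt term: 16.6 × (-0.073) = -1.212
GC term: 0.41 × 60 = 24.6; length term: −500/50 = −10
Tm = 81.5 + (-1.212) + 24.6 − 10 = 94.888 → 94.9°C

94.9°C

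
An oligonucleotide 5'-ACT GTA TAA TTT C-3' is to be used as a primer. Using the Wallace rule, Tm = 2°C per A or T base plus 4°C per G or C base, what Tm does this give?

Scanning the sequence gives A=4, T=6, C=2, G=1.
A+T = 10, G+C = 3
Tm = 2(10) + 4(3) = 20 + 12 = 32°C

32°C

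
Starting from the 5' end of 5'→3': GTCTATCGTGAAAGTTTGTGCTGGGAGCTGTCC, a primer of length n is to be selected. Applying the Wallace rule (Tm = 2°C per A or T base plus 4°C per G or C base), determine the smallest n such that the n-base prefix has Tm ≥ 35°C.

First 12 bases: GTCTATCGTGAA → Tm = 34°C (< 35°C)
First 13 bases: GTCTATCGTGAAA → Tm = 36°C (≥ 35°C)
Since every base adds ≥2°C, Tm only increases with n, so the threshold is first crossed at n = 13.

n = 13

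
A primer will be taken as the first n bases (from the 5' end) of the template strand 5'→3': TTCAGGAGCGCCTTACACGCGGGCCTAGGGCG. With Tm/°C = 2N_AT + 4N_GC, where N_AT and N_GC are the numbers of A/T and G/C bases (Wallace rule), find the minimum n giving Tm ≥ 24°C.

n = 8

First 7 bases: TTCAGGA → Tm = 20°C (< 24°C)
First 8 bases: TTCAGGAG → Tm = 24°C (≥ 24°C)
Each additional base adds 2°C (A/T) or 4°C (G/C), so Tm is non-decreasing in n; n = 8 is the first length to reach 24°C.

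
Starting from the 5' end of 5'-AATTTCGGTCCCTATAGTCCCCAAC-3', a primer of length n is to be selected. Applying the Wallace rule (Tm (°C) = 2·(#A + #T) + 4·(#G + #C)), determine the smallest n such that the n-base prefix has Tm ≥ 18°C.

First 6 bases: AATTTC → Tm = 14°C (< 18°C)
First 7 bases: AATTTCG → Tm = 18°C (≥ 18°C)
Since every base adds ≥2°C, Tm only increases with n, so the threshold is first crossed at n = 7.

n = 7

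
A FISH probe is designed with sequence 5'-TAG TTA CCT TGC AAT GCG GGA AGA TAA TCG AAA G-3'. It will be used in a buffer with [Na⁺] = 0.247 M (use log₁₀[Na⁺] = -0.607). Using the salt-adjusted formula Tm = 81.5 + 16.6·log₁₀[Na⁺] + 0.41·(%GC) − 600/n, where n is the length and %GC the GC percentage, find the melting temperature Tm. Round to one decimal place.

Length n = 34. Base counts: A=12, T=8, C=5, G=9
G+C = 14, so %GC = 14/34 × 100 = 41.176%
Salt term: 16.6 × (-0.607) = -10.076
GC term: 0.41 × 41.176 = 16.882; length term: −600/34 = −17.647
Tm = 81.5 + (-10.076) + 16.882 − 17.647 = 70.659 → 70.7°C

70.7°C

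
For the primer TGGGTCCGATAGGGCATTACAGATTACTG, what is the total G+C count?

14

Base counts: T=8, A=7, G=9, C=5
G+C = 9 + 5 = 14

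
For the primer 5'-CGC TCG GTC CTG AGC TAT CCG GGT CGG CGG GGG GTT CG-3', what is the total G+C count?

Counting bases: T=8, G=17, C=11, A=2
G+C = 17 + 11 = 28

28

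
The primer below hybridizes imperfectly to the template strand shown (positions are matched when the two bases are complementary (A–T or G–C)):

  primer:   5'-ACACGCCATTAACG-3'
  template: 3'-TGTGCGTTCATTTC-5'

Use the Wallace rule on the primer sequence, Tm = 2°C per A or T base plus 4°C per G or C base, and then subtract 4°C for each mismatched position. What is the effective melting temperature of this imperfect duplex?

Primer base counts: A=5, T=2, G=2, C=5 → A+T=7, G+C=7
Perfect-match Tm = 2(7) + 4(7) = 14 + 28 = 42°C
Mismatches (positions where the bases are not complementary): 3 (at positions 7, 9, 13)
Effective Tm = 42 − 3×4 = 42 − 12 = 30°C

30°C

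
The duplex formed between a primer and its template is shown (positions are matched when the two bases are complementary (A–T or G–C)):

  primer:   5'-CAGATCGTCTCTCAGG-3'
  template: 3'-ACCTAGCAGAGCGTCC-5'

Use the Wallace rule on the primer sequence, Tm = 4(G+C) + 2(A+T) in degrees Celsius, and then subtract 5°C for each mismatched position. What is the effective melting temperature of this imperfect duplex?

35°C

Primer base counts: A=3, T=4, G=4, C=5 → A+T=7, G+C=9
Perfect-match Tm = 2(7) + 4(9) = 14 + 36 = 50°C
Mismatches (positions where the bases are not complementary): 3 (at positions 1, 2, 12)
Effective Tm = 50 − 3×5 = 50 − 15 = 35°C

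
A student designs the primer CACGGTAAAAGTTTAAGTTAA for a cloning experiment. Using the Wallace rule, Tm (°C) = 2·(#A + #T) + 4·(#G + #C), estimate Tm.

Scanning the sequence gives T=6, G=4, C=2, A=9.
A+T = 15, G+C = 6
Tm = 4·6 + 2·15 = 24 + 30 = 54°C

54°C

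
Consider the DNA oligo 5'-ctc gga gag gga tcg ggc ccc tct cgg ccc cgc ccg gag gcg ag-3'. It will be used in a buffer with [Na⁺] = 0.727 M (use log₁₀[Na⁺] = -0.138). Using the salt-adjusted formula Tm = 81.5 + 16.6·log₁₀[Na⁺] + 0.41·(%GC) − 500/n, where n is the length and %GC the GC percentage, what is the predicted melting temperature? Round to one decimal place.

100.5°C

Length n = 44. Base counts: T=4, G=18, A=5, C=17
G+C = 35, so %GC = 35/44 × 100 = 79.545%
Salt term: 16.6 × (-0.138) = -2.291
GC term: 0.41 × 79.545 = 32.613; length term: −500/44 = −11.364
Tm = 81.5 + (-2.291) + 32.613 − 11.364 = 100.458 → 100.5°C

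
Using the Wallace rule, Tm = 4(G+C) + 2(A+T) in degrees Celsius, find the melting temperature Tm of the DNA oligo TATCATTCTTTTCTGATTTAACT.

Base counts: G=1, T=13, A=5, C=4
AT pairs contribute 18, GC pairs contribute 5.
Tm = 2×18 + 4×5 = 56°C

56°C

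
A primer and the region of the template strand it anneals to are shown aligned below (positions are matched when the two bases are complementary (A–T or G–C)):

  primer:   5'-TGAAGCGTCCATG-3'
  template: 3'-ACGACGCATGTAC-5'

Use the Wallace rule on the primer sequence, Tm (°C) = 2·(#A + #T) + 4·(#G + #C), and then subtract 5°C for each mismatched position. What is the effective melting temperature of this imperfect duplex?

Primer base counts: A=3, T=3, G=4, C=3 → A+T=6, G+C=7
Perfect-match Tm = 2(6) + 4(7) = 12 + 28 = 40°C
Mismatches (positions where the bases are not complementary): 3 (at positions 3, 4, 9)
Effective Tm = 40 − 3×5 = 40 − 15 = 25°C

25°C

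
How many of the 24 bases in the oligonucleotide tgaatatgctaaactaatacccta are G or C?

7

T=7, A=10, C=5, G=2
Total G or C: 2 + 5 = 7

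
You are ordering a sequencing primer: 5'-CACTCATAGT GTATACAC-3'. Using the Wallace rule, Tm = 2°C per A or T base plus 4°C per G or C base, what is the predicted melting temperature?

50°C

Counting bases: G=2, C=5, T=5, A=6
AT pairs contribute 11, GC pairs contribute 7.
Tm = 4·7 + 2·11 = 28 + 22 = 50°C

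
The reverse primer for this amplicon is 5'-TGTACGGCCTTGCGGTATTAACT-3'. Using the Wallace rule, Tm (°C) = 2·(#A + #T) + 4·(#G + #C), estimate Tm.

68°C

Counting bases: T=8, G=6, C=5, A=4
So N_AT = 12 and N_GC = 11.
Tm = 2×12 + 4×11 = 68°C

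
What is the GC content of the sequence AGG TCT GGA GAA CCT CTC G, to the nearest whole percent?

Counting bases: T=4, G=6, C=5, A=4
G+C = 6 + 5 = 11 out of 19 bases
%GC = 11/19 × 100 = 57.89% ≈ 58%

58%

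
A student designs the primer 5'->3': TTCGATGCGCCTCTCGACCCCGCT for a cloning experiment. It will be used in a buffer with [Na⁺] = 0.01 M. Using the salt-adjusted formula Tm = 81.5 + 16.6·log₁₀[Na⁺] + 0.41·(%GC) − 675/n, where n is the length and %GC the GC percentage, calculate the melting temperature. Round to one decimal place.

47.5°C

Length n = 24. Scanning the sequence gives C=11, T=6, G=5, A=2.
G+C = 16, so %GC = 16/24 × 100 = 66.667%
Salt term: 16.6 × (-2) = -33.2
GC term: 0.41 × 66.667 = 27.333; length term: −675/24 = −28.125
Tm = 81.5 + (-33.2) + 27.333 − 28.125 = 47.508 → 47.5°C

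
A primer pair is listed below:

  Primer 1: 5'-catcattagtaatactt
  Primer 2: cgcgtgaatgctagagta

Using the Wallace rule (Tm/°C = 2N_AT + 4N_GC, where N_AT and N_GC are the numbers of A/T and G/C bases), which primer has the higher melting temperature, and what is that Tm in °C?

Primer 2, 54°C

Primer 1: A+T=13, G+C=4 → Tm = 2(13)+4(4) = 42°C
Primer 2: A+T=9, G+C=9 → Tm = 2(9)+4(9) = 54°C
42°C vs 54°C → primer 2 is higher.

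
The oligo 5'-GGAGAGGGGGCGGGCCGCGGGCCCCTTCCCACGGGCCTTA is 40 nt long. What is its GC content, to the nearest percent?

Base counts: C=14, G=18, T=4, A=4
G+C = 18 + 14 = 32 out of 40 bases
%GC = 32/40 × 100 = 80% ≈ 80%

80%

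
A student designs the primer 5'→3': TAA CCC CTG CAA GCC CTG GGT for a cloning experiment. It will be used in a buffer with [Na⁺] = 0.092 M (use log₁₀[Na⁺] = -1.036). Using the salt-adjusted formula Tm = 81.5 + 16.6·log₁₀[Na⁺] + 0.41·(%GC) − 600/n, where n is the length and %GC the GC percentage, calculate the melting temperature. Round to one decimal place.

Length n = 21. Base counts: G=5, T=4, A=4, C=8
G+C = 13, so %GC = 13/21 × 100 = 61.905%
Salt term: 16.6 × (-1.036) = -17.198
GC term: 0.41 × 61.905 = 25.381; length term: −600/21 = −28.571
Tm = 81.5 + (-17.198) + 25.381 − 28.571 = 61.112 → 61.1°C

61.1°C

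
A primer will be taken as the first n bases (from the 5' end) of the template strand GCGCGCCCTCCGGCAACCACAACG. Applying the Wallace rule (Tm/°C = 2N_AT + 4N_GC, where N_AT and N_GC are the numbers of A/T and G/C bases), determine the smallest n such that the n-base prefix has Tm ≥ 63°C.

n = 18

First 17 bases: GCGCGCCCTCCGGCAAC → Tm = 62°C (< 63°C)
First 18 bases: GCGCGCCCTCCGGCAACC → Tm = 66°C (≥ 63°C)
Each additional base adds 2°C (A/T) or 4°C (G/C), so Tm is non-decreasing in n; n = 18 is the first length to reach 63°C.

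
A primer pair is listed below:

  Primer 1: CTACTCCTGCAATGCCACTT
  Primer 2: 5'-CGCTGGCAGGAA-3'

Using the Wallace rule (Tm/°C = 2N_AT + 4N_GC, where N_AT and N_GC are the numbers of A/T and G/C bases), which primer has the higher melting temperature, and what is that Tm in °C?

Primer 1: A+T=10, G+C=10 → Tm = 2(10)+4(10) = 60°C
Primer 2: A+T=4, G+C=8 → Tm = 2(4)+4(8) = 40°C
60°C vs 40°C → primer 1 is higher.

Primer 1, 60°C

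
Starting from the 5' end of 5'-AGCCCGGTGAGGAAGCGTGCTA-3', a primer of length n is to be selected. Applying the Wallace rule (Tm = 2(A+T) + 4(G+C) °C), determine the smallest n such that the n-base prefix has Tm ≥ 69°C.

n = 21

First 20 bases: AGCCCGGTGAGGAAGCGTGC → Tm = 68°C (< 69°C)
First 21 bases: AGCCCGGTGAGGAAGCGTGCT → Tm = 70°C (≥ 69°C)
Each additional base adds 2°C (A/T) or 4°C (G/C), so Tm is non-decreasing in n; n = 21 is the first length to reach 69°C.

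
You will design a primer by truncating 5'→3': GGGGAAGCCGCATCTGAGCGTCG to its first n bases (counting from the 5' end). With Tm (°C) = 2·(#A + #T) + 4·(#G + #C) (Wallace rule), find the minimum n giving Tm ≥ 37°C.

n = 11

First 10 bases: GGGGAAGCCG → Tm = 36°C (< 37°C)
First 11 bases: GGGGAAGCCGC → Tm = 40°C (≥ 37°C)
Since every base adds ≥2°C, Tm only increases with n, so the threshold is first crossed at n = 11.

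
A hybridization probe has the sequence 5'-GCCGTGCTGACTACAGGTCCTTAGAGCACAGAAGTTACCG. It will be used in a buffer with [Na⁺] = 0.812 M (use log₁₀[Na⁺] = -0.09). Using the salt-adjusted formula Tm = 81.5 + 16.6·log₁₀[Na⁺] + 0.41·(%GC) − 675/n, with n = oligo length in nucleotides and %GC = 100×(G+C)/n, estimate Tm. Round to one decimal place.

Length n = 40. Base counts: T=8, G=11, C=11, A=10
G+C = 22, so %GC = 22/40 × 100 = 55%
Salt term: 16.6 × (-0.09) = -1.494
GC term: 0.41 × 55 = 22.55; length term: −675/40 = −16.875
Tm = 81.5 + (-1.494) + 22.55 − 16.875 = 85.681 → 85.7°C

85.7°C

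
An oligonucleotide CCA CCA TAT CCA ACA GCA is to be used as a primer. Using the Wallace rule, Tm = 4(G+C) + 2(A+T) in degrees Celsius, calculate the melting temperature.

54°C

A=7, G=1, T=2, C=8
A+T = 9, G+C = 9
Tm = 2×9 + 4×9 = 54°C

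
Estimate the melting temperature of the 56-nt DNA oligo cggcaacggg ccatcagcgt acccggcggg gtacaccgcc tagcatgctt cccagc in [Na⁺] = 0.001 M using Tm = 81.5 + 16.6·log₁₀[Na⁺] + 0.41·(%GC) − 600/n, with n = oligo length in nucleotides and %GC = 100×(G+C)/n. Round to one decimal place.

Length n = 56. G=17, C=22, T=7, A=10
G+C = 39, so %GC = 39/56 × 100 = 69.643%
Salt term: 16.6 × (-3) = -49.8
GC term: 0.41 × 69.643 = 28.554; length term: −600/56 = −10.714
Tm = 81.5 + (-49.8) + 28.554 − 10.714 = 49.54 → 49.5°C

49.5°C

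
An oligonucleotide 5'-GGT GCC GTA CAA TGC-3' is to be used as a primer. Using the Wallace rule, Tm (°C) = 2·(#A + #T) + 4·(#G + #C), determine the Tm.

48°C

Counting bases: G=5, A=3, C=4, T=3
AT pairs contribute 6, GC pairs contribute 9.
Tm = 4·9 + 2·6 = 36 + 12 = 48°C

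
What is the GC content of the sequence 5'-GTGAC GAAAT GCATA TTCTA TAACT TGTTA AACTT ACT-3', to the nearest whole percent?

A=13, T=14, G=5, C=6
G+C = 5 + 6 = 11 out of 38 bases
%GC = 11/38 × 100 = 28.95% ≈ 29%

29%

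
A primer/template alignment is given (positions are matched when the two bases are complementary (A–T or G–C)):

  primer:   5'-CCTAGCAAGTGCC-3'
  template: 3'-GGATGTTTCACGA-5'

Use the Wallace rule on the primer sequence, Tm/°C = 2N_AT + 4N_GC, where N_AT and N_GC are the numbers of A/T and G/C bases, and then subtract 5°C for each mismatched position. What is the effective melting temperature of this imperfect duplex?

27°C

Primer base counts: A=3, T=2, G=3, C=5 → A+T=5, G+C=8
Perfect-match Tm = 2(5) + 4(8) = 10 + 32 = 42°C
Mismatches (positions where the bases are not complementary): 3 (at positions 5, 6, 13)
Effective Tm = 42 − 3×5 = 42 − 15 = 27°C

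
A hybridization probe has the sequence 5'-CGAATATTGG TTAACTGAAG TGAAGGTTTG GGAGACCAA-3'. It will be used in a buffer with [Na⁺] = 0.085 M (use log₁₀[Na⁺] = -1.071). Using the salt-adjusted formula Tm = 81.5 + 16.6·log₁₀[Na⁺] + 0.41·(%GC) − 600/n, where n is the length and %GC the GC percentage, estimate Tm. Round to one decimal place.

65.2°C

Length n = 39. Scanning the sequence gives A=13, C=4, G=12, T=10.
G+C = 16, so %GC = 16/39 × 100 = 41.026%
Salt term: 16.6 × (-1.071) = -17.779
GC term: 0.41 × 41.026 = 16.821; length term: −600/39 = −15.385
Tm = 81.5 + (-17.779) + 16.821 − 15.385 = 65.157 → 65.2°C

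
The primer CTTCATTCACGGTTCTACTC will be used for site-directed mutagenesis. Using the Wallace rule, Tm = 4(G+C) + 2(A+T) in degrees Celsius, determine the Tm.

Counting bases: C=7, T=8, A=3, G=2
AT pairs contribute 11, GC pairs contribute 9.
Tm = 2×11 + 4×9 = 58°C

58°C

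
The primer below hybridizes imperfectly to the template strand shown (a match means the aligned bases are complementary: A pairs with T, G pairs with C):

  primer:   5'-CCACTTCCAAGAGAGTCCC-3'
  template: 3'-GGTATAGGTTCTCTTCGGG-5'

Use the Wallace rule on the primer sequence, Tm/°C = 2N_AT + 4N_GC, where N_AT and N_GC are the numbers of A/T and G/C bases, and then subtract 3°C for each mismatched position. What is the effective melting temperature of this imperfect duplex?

48°C

Primer base counts: A=5, T=3, G=3, C=8 → A+T=8, G+C=11
Perfect-match Tm = 2(8) + 4(11) = 16 + 44 = 60°C
Mismatches (positions where the bases are not complementary): 4 (at positions 4, 5, 15, 16)
Effective Tm = 60 − 4×3 = 60 − 12 = 48°C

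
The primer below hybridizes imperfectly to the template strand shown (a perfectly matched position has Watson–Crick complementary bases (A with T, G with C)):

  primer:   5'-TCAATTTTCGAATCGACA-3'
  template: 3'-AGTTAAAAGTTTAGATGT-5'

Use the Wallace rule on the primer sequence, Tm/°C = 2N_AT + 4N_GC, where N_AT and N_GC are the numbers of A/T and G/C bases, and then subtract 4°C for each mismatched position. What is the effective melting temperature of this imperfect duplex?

Primer base counts: A=6, T=6, G=2, C=4 → A+T=12, G+C=6
Perfect-match Tm = 2(12) + 4(6) = 24 + 24 = 48°C
Mismatches (positions where the bases are not complementary): 2 (at positions 10, 15)
Effective Tm = 48 − 2×4 = 48 − 8 = 40°C

40°C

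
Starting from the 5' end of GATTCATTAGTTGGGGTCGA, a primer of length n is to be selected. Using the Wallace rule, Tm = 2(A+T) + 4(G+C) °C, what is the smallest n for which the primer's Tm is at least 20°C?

First 7 bases: GATTCAT → Tm = 18°C (< 20°C)
First 8 bases: GATTCATT → Tm = 20°C (≥ 20°C)
Since every base adds ≥2°C, Tm only increases with n, so the threshold is first crossed at n = 8.

n = 8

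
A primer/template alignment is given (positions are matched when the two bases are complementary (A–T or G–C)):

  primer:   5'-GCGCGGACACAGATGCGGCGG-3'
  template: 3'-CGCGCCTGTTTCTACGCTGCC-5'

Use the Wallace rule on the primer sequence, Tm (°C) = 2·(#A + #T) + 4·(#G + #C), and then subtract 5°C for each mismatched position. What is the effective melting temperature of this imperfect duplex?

Primer base counts: A=4, T=1, G=10, C=6 → A+T=5, G+C=16
Perfect-match Tm = 2(5) + 4(16) = 10 + 64 = 74°C
Mismatches (positions where the bases are not complementary): 2 (at positions 10, 18)
Effective Tm = 74 − 2×5 = 74 − 10 = 64°C

64°C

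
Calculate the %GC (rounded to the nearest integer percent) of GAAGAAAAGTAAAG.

Base counts: T=1, A=9, G=4, C=0
G+C = 4 + 0 = 4 out of 14 bases
%GC = 4/14 × 100 = 28.57% ≈ 29%

29%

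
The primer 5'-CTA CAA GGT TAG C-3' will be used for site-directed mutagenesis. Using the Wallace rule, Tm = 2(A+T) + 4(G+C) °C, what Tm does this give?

A=4, G=3, T=3, C=3
A+T = 7, G+C = 6
Tm = 2(7) + 4(6) = 14 + 24 = 38°C

38°C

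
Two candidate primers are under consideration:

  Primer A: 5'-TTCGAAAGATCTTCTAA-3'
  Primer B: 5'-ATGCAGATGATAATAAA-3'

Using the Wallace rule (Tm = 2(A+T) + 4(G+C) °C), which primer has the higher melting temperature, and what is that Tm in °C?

Primer A: A+T=12, G+C=5 → Tm = 2(12)+4(5) = 44°C
Primer B: A+T=13, G+C=4 → Tm = 2(13)+4(4) = 42°C
44°C vs 42°C → primer A is higher.

Primer A, 44°C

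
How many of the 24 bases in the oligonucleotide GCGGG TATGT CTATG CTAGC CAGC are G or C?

G=8, T=6, A=4, C=6
Total G or C: 8 + 6 = 14

14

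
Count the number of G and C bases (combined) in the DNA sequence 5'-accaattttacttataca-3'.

4

G=0, C=4, A=7, T=7
G+C = 0 + 4 = 4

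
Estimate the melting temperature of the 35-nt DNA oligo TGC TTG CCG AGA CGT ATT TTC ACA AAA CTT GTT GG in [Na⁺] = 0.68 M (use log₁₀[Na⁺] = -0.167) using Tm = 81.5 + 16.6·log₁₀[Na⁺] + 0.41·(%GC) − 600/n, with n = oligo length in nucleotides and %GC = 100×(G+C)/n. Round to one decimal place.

Length n = 35. T=12, C=7, A=8, G=8
G+C = 15, so %GC = 15/35 × 100 = 42.857%
Salt term: 16.6 × (-0.167) = -2.772
GC term: 0.41 × 42.857 = 17.571; length term: −600/35 = −17.143
Tm = 81.5 + (-2.772) + 17.571 − 17.143 = 79.156 → 79.2°C

79.2°C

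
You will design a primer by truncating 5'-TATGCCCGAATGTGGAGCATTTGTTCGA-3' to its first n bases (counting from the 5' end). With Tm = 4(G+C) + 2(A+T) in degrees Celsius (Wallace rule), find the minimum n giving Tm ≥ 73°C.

n = 26

First 25 bases: TATGCCCGAATGTGGAGCATTTGTT → Tm = 72°C (< 73°C)
First 26 bases: TATGCCCGAATGTGGAGCATTTGTTC → Tm = 76°C (≥ 73°C)
Since every base adds ≥2°C, Tm only increases with n, so the threshold is first crossed at n = 26.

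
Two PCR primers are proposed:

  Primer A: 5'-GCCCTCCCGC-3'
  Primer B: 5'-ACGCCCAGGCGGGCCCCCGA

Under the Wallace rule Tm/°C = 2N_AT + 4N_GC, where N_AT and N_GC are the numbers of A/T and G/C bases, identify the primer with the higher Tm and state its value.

Primer A: A+T=1, G+C=9 → Tm = 2(1)+4(9) = 38°C
Primer B: A+T=3, G+C=17 → Tm = 2(3)+4(17) = 74°C
38°C vs 74°C → primer B is higher.

Primer B, 74°C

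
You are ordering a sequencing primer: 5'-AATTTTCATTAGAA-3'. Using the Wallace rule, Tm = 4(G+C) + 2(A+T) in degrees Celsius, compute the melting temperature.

Base counts: G=1, A=6, C=1, T=6
AT pairs contribute 12, GC pairs contribute 2.
Tm = 4·2 + 2·12 = 8 + 24 = 32°C

32°C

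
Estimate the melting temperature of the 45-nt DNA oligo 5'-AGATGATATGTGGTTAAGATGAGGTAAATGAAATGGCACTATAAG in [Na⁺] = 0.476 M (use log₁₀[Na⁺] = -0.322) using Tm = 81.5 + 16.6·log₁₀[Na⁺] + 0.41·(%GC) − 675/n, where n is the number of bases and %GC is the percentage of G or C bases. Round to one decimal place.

Length n = 45. A=18, G=13, C=2, T=12
G+C = 15, so %GC = 15/45 × 100 = 33.333%
Salt term: 16.6 × (-0.322) = -5.345
GC term: 0.41 × 33.333 = 13.667; length term: −675/45 = −15
Tm = 81.5 + (-5.345) + 13.667 − 15 = 74.822 → 74.8°C

74.8°C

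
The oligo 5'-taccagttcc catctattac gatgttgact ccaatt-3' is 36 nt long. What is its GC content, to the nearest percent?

Scanning the sequence gives A=9, G=4, C=10, T=13.
G+C = 4 + 10 = 14 out of 36 bases
%GC = 14/36 × 100 = 38.89% ≈ 39%

39%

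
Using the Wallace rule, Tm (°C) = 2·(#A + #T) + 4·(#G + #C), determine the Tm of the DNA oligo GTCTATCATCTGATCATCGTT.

T=9, C=5, A=4, G=3
AT pairs contribute 13, GC pairs contribute 8.
Tm = 2(13) + 4(8) = 26 + 32 = 58°C

58°C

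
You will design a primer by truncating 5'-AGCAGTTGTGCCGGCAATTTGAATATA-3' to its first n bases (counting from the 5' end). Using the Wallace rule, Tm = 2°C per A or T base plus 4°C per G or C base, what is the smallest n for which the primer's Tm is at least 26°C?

n = 9

First 8 bases: AGCAGTTG → Tm = 24°C (< 26°C)
First 9 bases: AGCAGTTGT → Tm = 26°C (≥ 26°C)
Each additional base adds 2°C (A/T) or 4°C (G/C), so Tm is non-decreasing in n; n = 9 is the first length to reach 26°C.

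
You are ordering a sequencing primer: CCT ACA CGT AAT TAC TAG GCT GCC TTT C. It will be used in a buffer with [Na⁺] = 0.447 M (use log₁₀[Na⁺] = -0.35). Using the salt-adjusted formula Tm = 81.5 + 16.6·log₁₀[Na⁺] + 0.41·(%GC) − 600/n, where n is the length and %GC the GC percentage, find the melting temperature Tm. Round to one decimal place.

73.3°C

Length n = 28. Base counts: C=9, A=6, T=9, G=4
G+C = 13, so %GC = 13/28 × 100 = 46.429%
Salt term: 16.6 × (-0.35) = -5.81
GC term: 0.41 × 46.429 = 19.036; length term: −600/28 = −21.429
Tm = 81.5 + (-5.81) + 19.036 − 21.429 = 73.297 → 73.3°C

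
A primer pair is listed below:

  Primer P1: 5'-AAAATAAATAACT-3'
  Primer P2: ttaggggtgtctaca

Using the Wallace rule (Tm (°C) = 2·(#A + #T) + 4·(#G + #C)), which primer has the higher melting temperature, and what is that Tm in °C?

Primer P2, 44°C

Primer P1: A+T=12, G+C=1 → Tm = 2(12)+4(1) = 28°C
Primer P2: A+T=8, G+C=7 → Tm = 2(8)+4(7) = 44°C
28°C vs 44°C → primer P2 is higher.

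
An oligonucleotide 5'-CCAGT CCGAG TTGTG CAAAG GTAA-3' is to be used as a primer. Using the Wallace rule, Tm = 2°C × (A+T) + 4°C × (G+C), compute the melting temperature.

72°C

A=7, C=5, T=5, G=7
AT pairs contribute 12, GC pairs contribute 12.
Tm = 4·12 + 2·12 = 48 + 24 = 72°C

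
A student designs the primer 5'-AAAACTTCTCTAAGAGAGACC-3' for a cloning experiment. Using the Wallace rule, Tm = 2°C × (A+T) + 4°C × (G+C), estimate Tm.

Base counts: G=3, T=4, C=5, A=9
So N_AT = 13 and N_GC = 8.
Tm = 2×13 + 4×8 = 58°C

58°C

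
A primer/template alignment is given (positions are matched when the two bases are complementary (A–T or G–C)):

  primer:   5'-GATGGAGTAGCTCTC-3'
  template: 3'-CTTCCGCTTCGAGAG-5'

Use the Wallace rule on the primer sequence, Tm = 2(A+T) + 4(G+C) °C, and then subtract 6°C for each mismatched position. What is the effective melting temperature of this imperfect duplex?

Primer base counts: A=3, T=4, G=5, C=3 → A+T=7, G+C=8
Perfect-match Tm = 2(7) + 4(8) = 14 + 32 = 46°C
Mismatches (positions where the bases are not complementary): 3 (at positions 3, 6, 8)
Effective Tm = 46 − 3×6 = 46 − 18 = 28°C

28°C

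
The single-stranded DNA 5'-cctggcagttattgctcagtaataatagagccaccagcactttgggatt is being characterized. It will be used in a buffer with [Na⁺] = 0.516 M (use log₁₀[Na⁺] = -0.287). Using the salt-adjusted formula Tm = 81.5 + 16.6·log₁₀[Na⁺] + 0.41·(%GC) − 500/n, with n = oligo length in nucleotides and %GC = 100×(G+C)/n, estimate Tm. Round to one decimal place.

84.9°C

Length n = 49. Scanning the sequence gives G=11, T=14, C=11, A=13.
G+C = 22, so %GC = 22/49 × 100 = 44.898%
Salt term: 16.6 × (-0.287) = -4.764
GC term: 0.41 × 44.898 = 18.408; length term: −500/49 = −10.204
Tm = 81.5 + (-4.764) + 18.408 − 10.204 = 84.94 → 84.9°C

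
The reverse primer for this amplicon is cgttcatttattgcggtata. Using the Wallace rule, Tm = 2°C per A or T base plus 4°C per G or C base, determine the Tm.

Counting bases: C=3, G=4, T=9, A=4
AT pairs contribute 13, GC pairs contribute 7.
Tm = 2(13) + 4(7) = 26 + 28 = 54°C

54°C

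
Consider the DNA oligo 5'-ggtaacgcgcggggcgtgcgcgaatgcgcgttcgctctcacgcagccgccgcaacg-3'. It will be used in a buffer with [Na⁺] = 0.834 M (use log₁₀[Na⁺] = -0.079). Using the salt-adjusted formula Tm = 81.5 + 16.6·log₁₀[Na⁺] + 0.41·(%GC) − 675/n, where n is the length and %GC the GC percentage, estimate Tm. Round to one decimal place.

98.2°C

Length n = 56. Counting bases: T=7, G=21, C=20, A=8
G+C = 41, so %GC = 41/56 × 100 = 73.214%
Salt term: 16.6 × (-0.079) = -1.311
GC term: 0.41 × 73.214 = 30.018; length term: −675/56 = −12.054
Tm = 81.5 + (-1.311) + 30.018 − 12.054 = 98.153 → 98.2°C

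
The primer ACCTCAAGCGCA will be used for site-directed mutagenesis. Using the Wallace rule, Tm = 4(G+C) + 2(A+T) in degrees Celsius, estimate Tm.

38°C

Scanning the sequence gives A=4, C=5, T=1, G=2.
A+T = 5, G+C = 7
Tm = 2(5) + 4(7) = 10 + 28 = 38°C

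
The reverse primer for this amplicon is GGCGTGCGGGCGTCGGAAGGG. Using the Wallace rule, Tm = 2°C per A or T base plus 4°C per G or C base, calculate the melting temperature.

T=2, C=4, G=13, A=2
AT pairs contribute 4, GC pairs contribute 17.
Tm = 2×4 + 4×17 = 76°C

76°C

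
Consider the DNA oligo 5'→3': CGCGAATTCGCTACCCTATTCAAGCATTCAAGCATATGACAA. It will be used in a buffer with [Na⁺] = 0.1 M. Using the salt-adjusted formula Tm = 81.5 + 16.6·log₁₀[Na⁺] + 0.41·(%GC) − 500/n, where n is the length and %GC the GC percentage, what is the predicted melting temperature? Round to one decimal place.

Length n = 42. Counting bases: A=14, T=10, G=6, C=12
G+C = 18, so %GC = 18/42 × 100 = 42.857%
Salt term: 16.6 × (-1) = -16.6
GC term: 0.41 × 42.857 = 17.571; length term: −500/42 = −11.905
Tm = 81.5 + (-16.6) + 17.571 − 11.905 = 70.566 → 70.6°C

70.6°C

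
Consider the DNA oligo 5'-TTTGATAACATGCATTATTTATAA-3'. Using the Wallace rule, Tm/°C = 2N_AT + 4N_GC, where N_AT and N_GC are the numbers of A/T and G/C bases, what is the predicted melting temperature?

56°C

Counting bases: T=11, G=2, A=9, C=2
So N_AT = 20 and N_GC = 4.
Tm = 2(20) + 4(4) = 40 + 16 = 56°C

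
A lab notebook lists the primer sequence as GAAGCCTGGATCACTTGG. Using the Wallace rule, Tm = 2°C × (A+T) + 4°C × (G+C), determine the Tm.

Scanning the sequence gives G=6, T=4, A=4, C=4.
AT pairs contribute 8, GC pairs contribute 10.
Tm = 4·10 + 2·8 = 40 + 16 = 56°C

56°C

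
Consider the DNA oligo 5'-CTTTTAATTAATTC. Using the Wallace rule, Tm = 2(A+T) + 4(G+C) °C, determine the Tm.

Counting bases: A=4, T=8, G=0, C=2
So N_AT = 12 and N_GC = 2.
Tm = 2×12 + 4×2 = 32°C

32°C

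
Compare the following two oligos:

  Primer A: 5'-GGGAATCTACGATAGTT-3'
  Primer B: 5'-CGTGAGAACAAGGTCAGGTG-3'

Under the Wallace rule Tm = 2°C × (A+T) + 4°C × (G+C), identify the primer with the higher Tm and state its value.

Primer A: A+T=10, G+C=7 → Tm = 2(10)+4(7) = 48°C
Primer B: A+T=9, G+C=11 → Tm = 2(9)+4(11) = 62°C
48°C vs 62°C → primer B is higher.

Primer B, 62°C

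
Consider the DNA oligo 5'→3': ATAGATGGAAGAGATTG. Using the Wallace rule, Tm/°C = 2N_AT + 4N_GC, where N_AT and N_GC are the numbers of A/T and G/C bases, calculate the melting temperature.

C=0, G=6, A=7, T=4
A+T = 11, G+C = 6
Tm = 2×11 + 4×6 = 46°C

46°C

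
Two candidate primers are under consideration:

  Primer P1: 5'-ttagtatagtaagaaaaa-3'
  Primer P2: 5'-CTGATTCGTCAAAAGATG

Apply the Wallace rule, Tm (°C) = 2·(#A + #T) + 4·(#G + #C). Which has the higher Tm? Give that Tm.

Primer P2, 50°C

Primer P1: A+T=15, G+C=3 → Tm = 2(15)+4(3) = 42°C
Primer P2: A+T=11, G+C=7 → Tm = 2(11)+4(7) = 50°C
42°C vs 50°C → primer P2 is higher.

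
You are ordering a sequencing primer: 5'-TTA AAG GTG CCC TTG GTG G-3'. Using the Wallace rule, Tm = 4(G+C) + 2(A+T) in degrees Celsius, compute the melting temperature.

58°C

Base counts: T=6, A=3, G=7, C=3
So N_AT = 9 and N_GC = 10.
Tm = 2×9 + 4×10 = 58°C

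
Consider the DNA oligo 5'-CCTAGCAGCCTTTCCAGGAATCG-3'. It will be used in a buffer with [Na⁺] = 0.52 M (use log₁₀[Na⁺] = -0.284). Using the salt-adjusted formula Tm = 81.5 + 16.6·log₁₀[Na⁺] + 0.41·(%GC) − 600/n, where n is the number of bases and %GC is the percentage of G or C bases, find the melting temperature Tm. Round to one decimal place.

Length n = 23. G=5, A=5, C=8, T=5
G+C = 13, so %GC = 13/23 × 100 = 56.522%
Salt term: 16.6 × (-0.284) = -4.714
GC term: 0.41 × 56.522 = 23.174; length term: −600/23 = −26.087
Tm = 81.5 + (-4.714) + 23.174 − 26.087 = 73.873 → 73.9°C

73.9°C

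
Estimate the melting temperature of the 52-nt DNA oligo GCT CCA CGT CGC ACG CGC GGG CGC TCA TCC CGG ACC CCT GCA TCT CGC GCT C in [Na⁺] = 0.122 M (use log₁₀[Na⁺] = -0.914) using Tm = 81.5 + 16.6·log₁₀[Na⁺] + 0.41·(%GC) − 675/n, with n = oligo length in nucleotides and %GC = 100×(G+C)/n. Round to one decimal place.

84.1°C

Length n = 52. Base counts: T=8, C=25, G=14, A=5
G+C = 39, so %GC = 39/52 × 100 = 75%
Salt term: 16.6 × (-0.914) = -15.172
GC term: 0.41 × 75 = 30.75; length term: −675/52 = −12.981
Tm = 81.5 + (-15.172) + 30.75 − 12.981 = 84.097 → 84.1°C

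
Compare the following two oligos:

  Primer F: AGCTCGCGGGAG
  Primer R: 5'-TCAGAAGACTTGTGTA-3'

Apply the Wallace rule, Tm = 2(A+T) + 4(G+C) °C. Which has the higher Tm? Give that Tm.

Primer F: A+T=3, G+C=9 → Tm = 2(3)+4(9) = 42°C
Primer R: A+T=10, G+C=6 → Tm = 2(10)+4(6) = 44°C
42°C vs 44°C → primer R is higher.

Primer R, 44°C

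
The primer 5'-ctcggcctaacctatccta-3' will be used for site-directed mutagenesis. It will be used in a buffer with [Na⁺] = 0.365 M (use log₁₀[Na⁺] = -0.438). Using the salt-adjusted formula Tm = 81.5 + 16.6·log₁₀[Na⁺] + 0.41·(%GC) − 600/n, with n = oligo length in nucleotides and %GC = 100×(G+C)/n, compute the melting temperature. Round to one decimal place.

64.2°C

Length n = 19. Scanning the sequence gives C=8, T=5, A=4, G=2.
G+C = 10, so %GC = 10/19 × 100 = 52.632%
Salt term: 16.6 × (-0.438) = -7.271
GC term: 0.41 × 52.632 = 21.579; length term: −600/19 = −31.579
Tm = 81.5 + (-7.271) + 21.579 − 31.579 = 64.229 → 64.2°C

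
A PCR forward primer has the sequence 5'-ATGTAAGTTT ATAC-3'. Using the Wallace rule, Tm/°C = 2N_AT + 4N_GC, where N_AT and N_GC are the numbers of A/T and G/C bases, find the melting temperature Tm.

34°C

Counting bases: T=6, C=1, G=2, A=5
So N_AT = 11 and N_GC = 3.
Tm = 2×11 + 4×3 = 34°C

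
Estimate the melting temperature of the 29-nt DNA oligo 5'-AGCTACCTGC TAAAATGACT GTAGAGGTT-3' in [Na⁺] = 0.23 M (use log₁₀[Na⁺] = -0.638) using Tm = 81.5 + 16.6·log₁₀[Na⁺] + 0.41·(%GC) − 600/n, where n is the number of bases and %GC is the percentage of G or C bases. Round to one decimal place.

Length n = 29. Counting bases: T=8, C=5, A=9, G=7
G+C = 12, so %GC = 12/29 × 100 = 41.379%
Salt term: 16.6 × (-0.638) = -10.591
GC term: 0.41 × 41.379 = 16.965; length term: −600/29 = −20.69
Tm = 81.5 + (-10.591) + 16.965 − 20.69 = 67.184 → 67.2°C

67.2°C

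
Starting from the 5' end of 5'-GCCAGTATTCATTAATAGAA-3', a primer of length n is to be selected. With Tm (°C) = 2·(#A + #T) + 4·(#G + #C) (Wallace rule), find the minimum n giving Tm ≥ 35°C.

First 12 bases: GCCAGTATTCAT → Tm = 34°C (< 35°C)
First 13 bases: GCCAGTATTCATT → Tm = 36°C (≥ 35°C)
Each additional base adds 2°C (A/T) or 4°C (G/C), so Tm is non-decreasing in n; n = 13 is the first length to reach 35°C.

n = 13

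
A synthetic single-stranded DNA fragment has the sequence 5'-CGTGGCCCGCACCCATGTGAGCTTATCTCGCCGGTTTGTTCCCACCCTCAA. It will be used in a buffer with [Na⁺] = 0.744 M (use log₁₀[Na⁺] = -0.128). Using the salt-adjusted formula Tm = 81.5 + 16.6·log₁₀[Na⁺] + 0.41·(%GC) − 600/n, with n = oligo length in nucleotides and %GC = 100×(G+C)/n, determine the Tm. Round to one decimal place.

92.5°C

Length n = 51. Counting bases: A=7, G=11, C=20, T=13
G+C = 31, so %GC = 31/51 × 100 = 60.784%
Salt term: 16.6 × (-0.128) = -2.125
GC term: 0.41 × 60.784 = 24.921; length term: −600/51 = −11.765
Tm = 81.5 + (-2.125) + 24.921 − 11.765 = 92.531 → 92.5°C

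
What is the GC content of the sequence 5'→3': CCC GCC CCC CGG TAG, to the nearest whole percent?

A=1, C=9, T=1, G=4
G+C = 4 + 9 = 13 out of 15 bases
%GC = 13/15 × 100 = 86.67% ≈ 87%

87%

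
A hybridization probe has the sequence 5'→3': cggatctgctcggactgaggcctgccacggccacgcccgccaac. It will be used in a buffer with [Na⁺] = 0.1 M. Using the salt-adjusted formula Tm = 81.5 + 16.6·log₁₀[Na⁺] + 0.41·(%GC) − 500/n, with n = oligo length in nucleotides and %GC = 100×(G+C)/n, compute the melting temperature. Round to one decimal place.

Length n = 44. Base counts: C=19, A=7, G=13, T=5
G+C = 32, so %GC = 32/44 × 100 = 72.727%
Salt term: 16.6 × (-1) = -16.6
GC term: 0.41 × 72.727 = 29.818; length term: −500/44 = −11.364
Tm = 81.5 + (-16.6) + 29.818 − 11.364 = 83.354 → 83.4°C

83.4°C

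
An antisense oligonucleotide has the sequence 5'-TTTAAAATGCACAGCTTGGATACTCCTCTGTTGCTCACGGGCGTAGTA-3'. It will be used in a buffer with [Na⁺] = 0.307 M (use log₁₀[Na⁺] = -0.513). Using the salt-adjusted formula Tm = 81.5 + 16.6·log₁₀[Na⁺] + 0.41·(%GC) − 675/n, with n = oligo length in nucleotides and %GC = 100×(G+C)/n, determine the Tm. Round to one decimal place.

Length n = 48. Base counts: C=11, T=15, G=11, A=11
G+C = 22, so %GC = 22/48 × 100 = 45.833%
Salt term: 16.6 × (-0.513) = -8.516
GC term: 0.41 × 45.833 = 18.792; length term: −675/48 = −14.062
Tm = 81.5 + (-8.516) + 18.792 − 14.062 = 77.714 → 77.7°C

77.7°C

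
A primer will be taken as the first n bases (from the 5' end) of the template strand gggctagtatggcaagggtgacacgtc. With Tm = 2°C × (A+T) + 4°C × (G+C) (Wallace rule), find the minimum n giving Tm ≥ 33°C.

First 10 bases: GGGCTAGTAT → Tm = 30°C (< 33°C)
First 11 bases: GGGCTAGTATG → Tm = 34°C (≥ 33°C)
Each additional base adds 2°C (A/T) or 4°C (G/C), so Tm is non-decreasing in n; n = 11 is the first length to reach 33°C.

n = 11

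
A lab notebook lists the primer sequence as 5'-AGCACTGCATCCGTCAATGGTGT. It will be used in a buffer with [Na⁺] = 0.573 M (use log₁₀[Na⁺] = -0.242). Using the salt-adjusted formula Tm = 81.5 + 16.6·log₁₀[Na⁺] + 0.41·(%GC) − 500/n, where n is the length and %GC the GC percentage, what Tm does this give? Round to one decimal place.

Length n = 23. Base counts: A=5, C=6, G=6, T=6
G+C = 12, so %GC = 12/23 × 100 = 52.174%
Salt term: 16.6 × (-0.242) = -4.017
GC term: 0.41 × 52.174 = 21.391; length term: −500/23 = −21.739
Tm = 81.5 + (-4.017) + 21.391 − 21.739 = 77.135 → 77.1°C

77.1°C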